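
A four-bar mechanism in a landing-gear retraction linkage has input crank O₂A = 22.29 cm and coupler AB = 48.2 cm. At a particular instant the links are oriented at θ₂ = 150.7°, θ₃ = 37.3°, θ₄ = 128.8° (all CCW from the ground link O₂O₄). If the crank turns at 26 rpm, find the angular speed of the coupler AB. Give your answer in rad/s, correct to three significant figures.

0.470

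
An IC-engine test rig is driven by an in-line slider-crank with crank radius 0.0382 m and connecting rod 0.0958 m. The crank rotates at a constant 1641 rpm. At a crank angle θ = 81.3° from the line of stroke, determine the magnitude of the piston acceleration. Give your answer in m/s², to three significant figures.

ω = 2π·1641/60 = 171.8 rad/s
x(θ) = r cosθ + √(L² − r² sin²θ); with ω constant, a = ω²·d²x/dθ².
d²x/dθ² = −r cosθ − r²(cos2θ)/√u − r⁴ sin²2θ/(4u^{3/2}),  u = L² − r² sin²θ = 0.00775179 m².
Substituting r = 0.0382 m, L = 0.0958 m, θ = 81.3°: d²x/dθ² = +0.0099676 m.
a = ω²·d²x/dθ² = (171.8)²·(+0.0099676) = +294.35 m/s²;  |a| = 294.35 m/s².

294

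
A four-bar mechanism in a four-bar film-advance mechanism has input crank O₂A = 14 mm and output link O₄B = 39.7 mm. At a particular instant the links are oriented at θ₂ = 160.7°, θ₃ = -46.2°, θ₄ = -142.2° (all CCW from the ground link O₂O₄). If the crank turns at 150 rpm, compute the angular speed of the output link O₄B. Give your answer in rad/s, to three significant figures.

ω₂ = 15.71 rad/s (from 150 rpm).
Differentiating the loop-closure r₂e^{iθ₂}+r₃e^{iθ₃}=r₁+r₄e^{iθ₄} gives r₂ω₂e^{iθ₂}+r₃ω₃e^{iθ₃}=r₄ω₄e^{iθ₄}.
Eliminating the other unknown: ω₄ = r₂ω₂ sin(θ₂−θ₃) / [r₄ sin(θ₄−θ₃)].
Numerator sine = -0.45243; denominator sine = -0.99452.
Result = 0.014·15.71·(-0.45243) / (0.0397·(-0.99452)) = +2.52 rad/s; magnitude 2.52 rad/s.

2.52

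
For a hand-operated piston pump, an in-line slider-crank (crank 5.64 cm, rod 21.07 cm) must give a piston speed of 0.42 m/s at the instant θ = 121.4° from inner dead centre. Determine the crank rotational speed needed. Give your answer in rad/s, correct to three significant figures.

10.2

For an in-line slider-crank, |v_piston| = rω|sinθ|·[1 + r cosθ/√(L² − r² sin²θ)].
With r = 0.0564 m, L = 0.2107 m, θ = 121.4°: the bracketed kinematic factor |dx/dθ| = 0.041244 m.
ω = v/|dx/dθ| = 0.42/0.041244 = 10.183 rad/s.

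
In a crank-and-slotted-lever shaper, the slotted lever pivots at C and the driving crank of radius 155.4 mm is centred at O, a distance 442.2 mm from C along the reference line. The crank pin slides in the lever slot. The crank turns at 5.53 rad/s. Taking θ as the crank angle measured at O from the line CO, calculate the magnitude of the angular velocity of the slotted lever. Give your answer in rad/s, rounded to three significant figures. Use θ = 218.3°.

ω = 5.53 rad/s
Crank pin A relative to C: A = (d + r cosθ, r sinθ); lever angle φ = atan2(r sinθ, d + r cosθ).
Differentiating tanφ: φ̇ = rω(d cosθ + r)/(d² + r² + 2dr cosθ).
d² + r² + 2dr cosθ = |CA|² = 0.111834 m²;  d cosθ + r = -0.19163 m.
|ω_lever| = |0.1554·5.53·-0.19163| / 0.111834 = 1.4725 rad/s.

1.47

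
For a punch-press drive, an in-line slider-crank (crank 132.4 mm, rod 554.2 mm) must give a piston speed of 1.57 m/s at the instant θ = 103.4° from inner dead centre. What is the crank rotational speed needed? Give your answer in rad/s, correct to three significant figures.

12.9

For an in-line slider-crank, |v_piston| = rω|sinθ|·[1 + r cosθ/√(L² − r² sin²θ)].
With r = 0.1324 m, L = 0.5542 m, θ = 103.4°: the bracketed kinematic factor |dx/dθ| = 0.12146 m.
ω = v/|dx/dθ| = 1.57/0.12146 = 12.926 rad/s.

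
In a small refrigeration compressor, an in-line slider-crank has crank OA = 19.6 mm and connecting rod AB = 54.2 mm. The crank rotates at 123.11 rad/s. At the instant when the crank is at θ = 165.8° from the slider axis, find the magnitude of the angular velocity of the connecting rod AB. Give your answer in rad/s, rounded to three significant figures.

43.3

ω = 123.1 rad/s
The rod makes angle φ with the slider axis where L sinφ = r sinθ; differentiating, L cosφ·φ̇ = r ω cosθ.
L cosφ = √(L² − r² sin²θ) = 0.053986 m.
|ω_rod| = r ω |cosθ| / √(L² − r² sin²θ) = 0.0196·123.1·0.96945/0.053986 = 43.33 rad/s.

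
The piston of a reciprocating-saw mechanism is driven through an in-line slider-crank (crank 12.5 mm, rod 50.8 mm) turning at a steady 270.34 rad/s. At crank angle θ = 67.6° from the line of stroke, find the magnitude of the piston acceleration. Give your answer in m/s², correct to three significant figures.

186

ω = 270.3 rad/s
x(θ) = r cosθ + √(L² − r² sin²θ); with ω constant, a = ω²·d²x/dθ².
d²x/dθ² = −r cosθ − r²(cos2θ)/√u − r⁴ sin²2θ/(4u^{3/2}),  u = L² − r² sin²θ = 0.00244708 m².
Substituting r = 0.0125 m, L = 0.0508 m, θ = 67.6°: d²x/dθ² = -0.0025472 m.
a = ω²·d²x/dθ² = (270.3)²·(-0.0025472) = -186.16 m/s²;  |a| = 186.16 m/s².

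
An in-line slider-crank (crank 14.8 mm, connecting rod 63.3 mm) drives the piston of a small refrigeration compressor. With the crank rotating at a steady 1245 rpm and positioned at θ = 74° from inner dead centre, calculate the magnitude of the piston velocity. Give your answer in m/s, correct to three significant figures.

ω = 2π·1245/60 = 130.4 rad/s
For an in-line slider-crank, x = r cosθ + √(L² − r² sin²θ), so v = −rω sinθ·[1 + r cosθ/√(L² − r² sin²θ)].
With r = 0.0148 m, L = 0.0633 m, θ = 74°: √(L² − r² sin²θ) = 0.061681 m.
v = −0.0148·130.4·0.96126·[1 + 0.0148·0.27564/0.061681] = -1.9775 m/s.
|v| = 1.9775 m/s.

1.98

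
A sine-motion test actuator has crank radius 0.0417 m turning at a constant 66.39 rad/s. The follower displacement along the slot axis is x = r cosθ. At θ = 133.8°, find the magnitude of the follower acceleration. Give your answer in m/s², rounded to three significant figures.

127

ω = 66.39 rad/s
x = r cosθ ⇒ ẍ = −rω² cosθ (ω constant).
|a| = rω²|cosθ| = 0.0417·(66.39)²·|cos 133.8°| = 127.21 m/s².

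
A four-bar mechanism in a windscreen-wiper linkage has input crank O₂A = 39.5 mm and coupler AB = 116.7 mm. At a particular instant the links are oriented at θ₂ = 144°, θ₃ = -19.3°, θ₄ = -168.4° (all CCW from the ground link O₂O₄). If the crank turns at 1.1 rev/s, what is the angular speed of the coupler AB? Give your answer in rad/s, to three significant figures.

3.36

ω₂ = 6.912 rad/s (from 1.1 rev/s).
Differentiating the loop-closure r₂e^{iθ₂}+r₃e^{iθ₃}=r₁+r₄e^{iθ₄} gives r₂ω₂e^{iθ₂}+r₃ω₃e^{iθ₃}=r₄ω₄e^{iθ₄}.
Eliminating the other unknown: ω₃ = r₂ω₂ sin(θ₄−θ₂) / [r₃ sin(θ₃−θ₄)].
Numerator sine = +0.73846; denominator sine = +0.51354.
Result = 0.0395·6.912·(+0.73846) / (0.1167·(+0.51354)) = +3.3639 rad/s; magnitude 3.3639 rad/s.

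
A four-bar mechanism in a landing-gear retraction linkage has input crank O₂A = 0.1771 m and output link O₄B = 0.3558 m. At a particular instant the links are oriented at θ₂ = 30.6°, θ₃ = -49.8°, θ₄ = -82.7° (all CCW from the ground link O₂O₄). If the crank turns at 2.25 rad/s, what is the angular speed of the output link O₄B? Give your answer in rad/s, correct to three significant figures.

ω₂ = 2.25 rad/s
Differentiating the loop-closure r₂e^{iθ₂}+r₃e^{iθ₃}=r₁+r₄e^{iθ₄} gives r₂ω₂e^{iθ₂}+r₃ω₃e^{iθ₃}=r₄ω₄e^{iθ₄}.
Eliminating the other unknown: ω₄ = r₂ω₂ sin(θ₂−θ₃) / [r₄ sin(θ₄−θ₃)].
Numerator sine = +0.98600; denominator sine = -0.54317.
Result = 0.1771·2.25·(+0.98600) / (0.3558·(-0.54317)) = -2.033 rad/s; magnitude 2.033 rad/s.

2.03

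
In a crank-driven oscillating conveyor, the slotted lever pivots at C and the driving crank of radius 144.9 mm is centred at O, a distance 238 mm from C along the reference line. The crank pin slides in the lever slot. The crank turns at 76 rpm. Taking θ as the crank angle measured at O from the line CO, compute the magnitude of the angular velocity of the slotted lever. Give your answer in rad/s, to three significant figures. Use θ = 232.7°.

0.0217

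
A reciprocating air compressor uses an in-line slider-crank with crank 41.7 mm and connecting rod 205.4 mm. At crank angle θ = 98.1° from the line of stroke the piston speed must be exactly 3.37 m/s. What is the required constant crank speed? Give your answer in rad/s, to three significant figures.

For an in-line slider-crank, |v_piston| = rω|sinθ|·[1 + r cosθ/√(L² − r² sin²θ)].
With r = 0.0417 m, L = 0.2054 m, θ = 98.1°: the bracketed kinematic factor |dx/dθ| = 0.040078 m.
ω = v/|dx/dθ| = 3.37/0.040078 = 84.085 rad/s.

84.1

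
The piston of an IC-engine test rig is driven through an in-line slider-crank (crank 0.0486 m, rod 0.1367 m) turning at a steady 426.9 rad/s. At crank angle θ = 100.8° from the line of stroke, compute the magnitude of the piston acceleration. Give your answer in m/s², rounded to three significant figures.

4770

ω = 426.9 rad/s
x(θ) = r cosθ + √(L² − r² sin²θ); with ω constant, a = ω²·d²x/dθ².
d²x/dθ² = −r cosθ − r²(cos2θ)/√u − r⁴ sin²2θ/(4u^{3/2}),  u = L² − r² sin²θ = 0.0164079 m².
Substituting r = 0.0486 m, L = 0.1367 m, θ = 100.8°: d²x/dθ² = +0.026161 m.
a = ω²·d²x/dθ² = (426.9)²·(+0.026161) = +4767.7 m/s²;  |a| = 4767.7 m/s².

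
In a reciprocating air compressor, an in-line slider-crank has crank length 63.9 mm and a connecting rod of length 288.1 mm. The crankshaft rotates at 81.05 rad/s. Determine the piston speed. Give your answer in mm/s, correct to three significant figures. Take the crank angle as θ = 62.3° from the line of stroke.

ω = 81.05 rad/s
For an in-line slider-crank, x = r cosθ + √(L² − r² sin²θ), so v = −rω sinθ·[1 + r cosθ/√(L² − r² sin²θ)].
With r = 0.0639 m, L = 0.2881 m, θ = 62.3°: √(L² − r² sin²θ) = 0.28249 m.
v = −0.0639·81.05·0.88539·[1 + 0.0639·0.46484/0.28249] = -5.0677 m/s.
|v| = 5.0677 m/s = 5067.7 mm/s.

5070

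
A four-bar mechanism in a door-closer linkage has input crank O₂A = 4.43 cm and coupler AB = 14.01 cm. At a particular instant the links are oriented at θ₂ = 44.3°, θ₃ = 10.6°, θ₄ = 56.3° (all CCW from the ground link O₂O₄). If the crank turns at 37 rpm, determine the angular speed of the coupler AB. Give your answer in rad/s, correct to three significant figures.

ω₂ = 3.875 rad/s (from 37 rpm).
Differentiating the loop-closure r₂e^{iθ₂}+r₃e^{iθ₃}=r₁+r₄e^{iθ₄} gives r₂ω₂e^{iθ₂}+r₃ω₃e^{iθ₃}=r₄ω₄e^{iθ₄}.
Eliminating the other unknown: ω₃ = r₂ω₂ sin(θ₄−θ₂) / [r₃ sin(θ₃−θ₄)].
Numerator sine = +0.20791; denominator sine = -0.71569.
Result = 0.0443·3.875·(+0.20791) / (0.1401·(-0.71569)) = -0.35592 rad/s; magnitude 0.35592 rad/s.

0.356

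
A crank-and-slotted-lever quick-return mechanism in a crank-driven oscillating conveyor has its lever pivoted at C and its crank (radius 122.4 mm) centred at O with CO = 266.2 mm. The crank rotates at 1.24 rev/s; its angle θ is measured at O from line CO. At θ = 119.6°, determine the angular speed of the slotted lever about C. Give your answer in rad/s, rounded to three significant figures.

ω = 7.791 rad/s (from 1.24 rev/s).
Crank pin A relative to C: A = (d + r cosθ, r sinθ); lever angle φ = atan2(r sinθ, d + r cosθ).
Differentiating tanφ: φ̇ = rω(d cosθ + r)/(d² + r² + 2dr cosθ).
d² + r² + 2dr cosθ = |CA|² = 0.0536561 m²;  d cosθ + r = -0.0090873 m.
|ω_lever| = |0.1224·7.791·-0.0090873| / 0.0536561 = 0.16151 rad/s.

0.162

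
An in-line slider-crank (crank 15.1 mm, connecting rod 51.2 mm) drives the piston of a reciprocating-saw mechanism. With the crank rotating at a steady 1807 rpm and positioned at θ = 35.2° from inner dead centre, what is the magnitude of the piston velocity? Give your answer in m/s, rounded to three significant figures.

ω = 2π·1807/60 = 189.2 rad/s
For an in-line slider-crank, x = r cosθ + √(L² − r² sin²θ), so v = −rω sinθ·[1 + r cosθ/√(L² − r² sin²θ)].
With r = 0.0151 m, L = 0.0512 m, θ = 35.2°: √(L² − r² sin²θ) = 0.050455 m.
v = −0.0151·189.2·0.57643·[1 + 0.0151·0.81714/0.050455] = -2.0499 m/s.
|v| = 2.0499 m/s.

2.05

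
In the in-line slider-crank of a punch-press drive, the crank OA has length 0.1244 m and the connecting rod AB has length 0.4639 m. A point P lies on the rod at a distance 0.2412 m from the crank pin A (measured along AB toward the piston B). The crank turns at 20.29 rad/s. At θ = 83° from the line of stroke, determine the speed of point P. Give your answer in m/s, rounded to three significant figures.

2.55

ω = 20.29 rad/s.  Crank-pin speed |V_A| = rω = 2.5241 m/s, perpendicular to OA.
Rod angle: sinφ = −(r/L) sinθ ⇒ φ = -15.436°; ω_rod = −rω cosθ/√(L²−r²sin²θ) = -0.6879 rad/s.
V_P = V_A + ω_rod × AP, with AP = 0.2412 m along the rod.
Components: V_Px = −rω sinθ − a·ω_rod·sinφ = -2.5494 m/s;  V_Py = rω cosθ + a·ω_rod·cosφ = +0.14767 m/s.
|V_P| = √(V_Px² + V_Py²) = 2.5537 m/s.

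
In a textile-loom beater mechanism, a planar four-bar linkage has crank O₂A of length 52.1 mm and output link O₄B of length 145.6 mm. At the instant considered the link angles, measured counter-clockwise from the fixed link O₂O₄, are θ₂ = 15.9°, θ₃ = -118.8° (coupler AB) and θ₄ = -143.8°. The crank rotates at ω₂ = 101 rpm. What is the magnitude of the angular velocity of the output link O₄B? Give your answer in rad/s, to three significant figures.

6.37

ω₂ = 10.58 rad/s (from 101 rpm).
Differentiating the loop-closure r₂e^{iθ₂}+r₃e^{iθ₃}=r₁+r₄e^{iθ₄} gives r₂ω₂e^{iθ₂}+r₃ω₃e^{iθ₃}=r₄ω₄e^{iθ₄}.
Eliminating the other unknown: ω₄ = r₂ω₂ sin(θ₂−θ₃) / [r₄ sin(θ₄−θ₃)].
Numerator sine = +0.71080; denominator sine = -0.42262.
Result = 0.0521·10.58·(+0.71080) / (0.1456·(-0.42262)) = -6.3654 rad/s; magnitude 6.3654 rad/s.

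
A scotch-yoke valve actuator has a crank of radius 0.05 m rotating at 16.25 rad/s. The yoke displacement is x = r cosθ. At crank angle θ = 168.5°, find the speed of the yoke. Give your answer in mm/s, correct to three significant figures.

162

ω = 16.25 rad/s
x = r cosθ ⇒ ẋ = −rω sinθ.
|v| = rω|sinθ| = 0.05·16.25·|sin 168.5°| = 0.16199 m/s = 161.99 mm/s.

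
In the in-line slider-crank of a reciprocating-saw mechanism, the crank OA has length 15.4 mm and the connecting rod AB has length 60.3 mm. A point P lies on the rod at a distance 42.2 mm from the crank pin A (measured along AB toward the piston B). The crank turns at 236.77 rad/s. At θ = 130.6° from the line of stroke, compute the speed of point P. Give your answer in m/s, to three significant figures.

ω = 236.8 rad/s.  Crank-pin speed |V_A| = rω = 3.6463 m/s, perpendicular to OA.
Rod angle: sinφ = −(r/L) sinθ ⇒ φ = -11.181°; ω_rod = −rω cosθ/√(L²−r²sin²θ) = +40.113 rad/s.
V_P = V_A + ω_rod × AP, with AP = 0.0422 m along the rod.
Components: V_Px = −rω sinθ − a·ω_rod·sinφ = -2.4403 m/s;  V_Py = rω cosθ + a·ω_rod·cosφ = -0.71226 m/s.
|V_P| = √(V_Px² + V_Py²) = 2.5421 m/s.

2.54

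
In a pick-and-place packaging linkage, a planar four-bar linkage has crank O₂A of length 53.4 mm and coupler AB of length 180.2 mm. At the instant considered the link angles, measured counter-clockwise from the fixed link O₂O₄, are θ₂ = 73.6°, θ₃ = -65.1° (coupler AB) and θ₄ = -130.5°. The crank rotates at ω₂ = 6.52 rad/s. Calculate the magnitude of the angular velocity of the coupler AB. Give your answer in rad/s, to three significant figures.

ω₂ = 6.52 rad/s
Differentiating the loop-closure r₂e^{iθ₂}+r₃e^{iθ₃}=r₁+r₄e^{iθ₄} gives r₂ω₂e^{iθ₂}+r₃ω₃e^{iθ₃}=r₄ω₄e^{iθ₄}.
Eliminating the other unknown: ω₃ = r₂ω₂ sin(θ₄−θ₂) / [r₃ sin(θ₃−θ₄)].
Numerator sine = +0.40833; denominator sine = +0.90924.
Result = 0.0534·6.52·(+0.40833) / (0.1802·(+0.90924)) = +0.8677 rad/s; magnitude 0.8677 rad/s.

0.868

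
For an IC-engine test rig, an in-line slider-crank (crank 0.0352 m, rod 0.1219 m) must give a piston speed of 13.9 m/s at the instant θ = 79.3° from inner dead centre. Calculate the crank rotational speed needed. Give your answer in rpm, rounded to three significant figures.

For an in-line slider-crank, |v_piston| = rω|sinθ|·[1 + r cosθ/√(L² − r² sin²θ)].
With r = 0.0352 m, L = 0.1219 m, θ = 79.3°: the bracketed kinematic factor |dx/dθ| = 0.036522 m.
ω = v/|dx/dθ| = 13.9/0.036522 = 380.59 rad/s.
N = 60ω/(2π) = 3634.4 rpm.

3630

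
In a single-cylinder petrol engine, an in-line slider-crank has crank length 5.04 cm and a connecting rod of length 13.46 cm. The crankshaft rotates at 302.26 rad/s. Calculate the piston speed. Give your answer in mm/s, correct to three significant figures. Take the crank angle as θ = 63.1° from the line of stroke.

16000

ω = 302.3 rad/s
For an in-line slider-crank, x = r cosθ + √(L² − r² sin²θ), so v = −rω sinθ·[1 + r cosθ/√(L² − r² sin²θ)].
With r = 0.0504 m, L = 0.1346 m, θ = 63.1°: √(L² − r² sin²θ) = 0.12687 m.
v = −0.0504·302.3·0.89180·[1 + 0.0504·0.45243/0.12687] = -16.027 m/s.
|v| = 16.027 m/s = 16027 mm/s.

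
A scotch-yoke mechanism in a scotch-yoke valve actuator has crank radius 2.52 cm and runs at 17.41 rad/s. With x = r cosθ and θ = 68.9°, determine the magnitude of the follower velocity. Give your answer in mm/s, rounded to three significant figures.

409

ω = 17.41 rad/s
x = r cosθ ⇒ ẋ = −rω sinθ.
|v| = rω|sinθ| = 0.0252·17.41·|sin 68.9°| = 0.40932 m/s = 409.32 mm/s.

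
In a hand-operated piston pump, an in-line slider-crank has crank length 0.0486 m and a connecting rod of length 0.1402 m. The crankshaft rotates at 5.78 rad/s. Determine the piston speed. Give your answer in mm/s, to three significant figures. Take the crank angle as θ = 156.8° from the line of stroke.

ω = 5.78 rad/s
For an in-line slider-crank, x = r cosθ + √(L² − r² sin²θ), so v = −rω sinθ·[1 + r cosθ/√(L² − r² sin²θ)].
With r = 0.0486 m, L = 0.1402 m, θ = 156.8°: √(L² − r² sin²θ) = 0.13889 m.
v = −0.0486·5.78·0.39394·[1 + 0.0486·-0.91914/0.13889] = -0.075069 m/s.
|v| = 0.075069 m/s = 75.069 mm/s.

75.1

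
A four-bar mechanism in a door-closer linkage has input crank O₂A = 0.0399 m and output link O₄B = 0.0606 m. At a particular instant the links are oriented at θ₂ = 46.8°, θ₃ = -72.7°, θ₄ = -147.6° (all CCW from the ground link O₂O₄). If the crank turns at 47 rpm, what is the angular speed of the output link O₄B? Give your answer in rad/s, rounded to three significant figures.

ω₂ = 4.922 rad/s (from 47 rpm).
Differentiating the loop-closure r₂e^{iθ₂}+r₃e^{iθ₃}=r₁+r₄e^{iθ₄} gives r₂ω₂e^{iθ₂}+r₃ω₃e^{iθ₃}=r₄ω₄e^{iθ₄}.
Eliminating the other unknown: ω₄ = r₂ω₂ sin(θ₂−θ₃) / [r₄ sin(θ₄−θ₃)].
Numerator sine = +0.87036; denominator sine = -0.96547.
Result = 0.0399·4.922·(+0.87036) / (0.0606·(-0.96547)) = -2.9213 rad/s; magnitude 2.9213 rad/s.

2.92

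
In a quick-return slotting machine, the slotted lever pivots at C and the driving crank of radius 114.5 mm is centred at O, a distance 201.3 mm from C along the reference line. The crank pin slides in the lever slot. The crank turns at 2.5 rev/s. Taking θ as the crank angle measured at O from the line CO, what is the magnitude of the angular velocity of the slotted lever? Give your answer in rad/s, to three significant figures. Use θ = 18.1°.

ω = 15.71 rad/s (from 2.5 rev/s).
Crank pin A relative to C: A = (d + r cosθ, r sinθ); lever angle φ = atan2(r sinθ, d + r cosθ).
Differentiating tanφ: φ̇ = rω(d cosθ + r)/(d² + r² + 2dr cosθ).
d² + r² + 2dr cosθ = |CA|² = 0.0974485 m²;  d cosθ + r = +0.30584 m.
|ω_lever| = |0.1145·15.71·+0.30584| / 0.0974485 = 5.6447 rad/s.

5.64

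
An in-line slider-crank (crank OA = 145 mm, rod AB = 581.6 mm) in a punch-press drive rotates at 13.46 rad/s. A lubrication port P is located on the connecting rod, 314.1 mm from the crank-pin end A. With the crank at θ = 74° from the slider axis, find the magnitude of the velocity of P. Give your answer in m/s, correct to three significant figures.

1.96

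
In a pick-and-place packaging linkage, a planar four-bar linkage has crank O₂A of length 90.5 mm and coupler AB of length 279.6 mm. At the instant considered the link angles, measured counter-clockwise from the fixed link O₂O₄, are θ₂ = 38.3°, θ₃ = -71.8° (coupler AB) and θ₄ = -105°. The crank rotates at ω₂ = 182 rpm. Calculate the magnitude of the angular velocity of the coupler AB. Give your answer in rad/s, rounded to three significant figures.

ω₂ = 19.06 rad/s (from 182 rpm).
Differentiating the loop-closure r₂e^{iθ₂}+r₃e^{iθ₃}=r₁+r₄e^{iθ₄} gives r₂ω₂e^{iθ₂}+r₃ω₃e^{iθ₃}=r₄ω₄e^{iθ₄}.
Eliminating the other unknown: ω₃ = r₂ω₂ sin(θ₄−θ₂) / [r₃ sin(θ₃−θ₄)].
Numerator sine = -0.59763; denominator sine = +0.54756.
Result = 0.0905·19.06·(-0.59763) / (0.2796·(+0.54756)) = -6.733 rad/s; magnitude 6.733 rad/s.

6.73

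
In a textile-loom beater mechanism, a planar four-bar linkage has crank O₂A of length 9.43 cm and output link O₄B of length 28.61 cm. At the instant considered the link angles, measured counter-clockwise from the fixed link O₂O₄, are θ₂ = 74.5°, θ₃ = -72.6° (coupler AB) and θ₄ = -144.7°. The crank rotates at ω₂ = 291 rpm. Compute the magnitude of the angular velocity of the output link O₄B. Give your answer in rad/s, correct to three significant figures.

ω₂ = 30.47 rad/s (from 291 rpm).
Differentiating the loop-closure r₂e^{iθ₂}+r₃e^{iθ₃}=r₁+r₄e^{iθ₄} gives r₂ω₂e^{iθ₂}+r₃ω₃e^{iθ₃}=r₄ω₄e^{iθ₄}.
Eliminating the other unknown: ω₄ = r₂ω₂ sin(θ₂−θ₃) / [r₄ sin(θ₄−θ₃)].
Numerator sine = +0.54317; denominator sine = -0.95159.
Result = 0.0943·30.47·(+0.54317) / (0.2861·(-0.95159)) = -5.7333 rad/s; magnitude 5.7333 rad/s.

5.73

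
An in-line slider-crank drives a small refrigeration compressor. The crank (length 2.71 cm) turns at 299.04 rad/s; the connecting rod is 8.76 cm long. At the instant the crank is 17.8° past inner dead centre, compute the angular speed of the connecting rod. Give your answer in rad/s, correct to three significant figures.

88.5

ω = 299 rad/s
The rod makes angle φ with the slider axis where L sinφ = r sinθ; differentiating, L cosφ·φ̇ = r ω cosθ.
L cosφ = √(L² − r² sin²θ) = 0.087207 m.
|ω_rod| = r ω |cosθ| / √(L² − r² sin²θ) = 0.0271·299·0.95213/0.087207 = 88.479 rad/s.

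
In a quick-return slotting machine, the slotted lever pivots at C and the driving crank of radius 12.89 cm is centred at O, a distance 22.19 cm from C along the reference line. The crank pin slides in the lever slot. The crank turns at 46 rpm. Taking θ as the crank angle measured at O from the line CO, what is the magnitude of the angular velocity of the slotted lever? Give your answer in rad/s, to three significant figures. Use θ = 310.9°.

1.65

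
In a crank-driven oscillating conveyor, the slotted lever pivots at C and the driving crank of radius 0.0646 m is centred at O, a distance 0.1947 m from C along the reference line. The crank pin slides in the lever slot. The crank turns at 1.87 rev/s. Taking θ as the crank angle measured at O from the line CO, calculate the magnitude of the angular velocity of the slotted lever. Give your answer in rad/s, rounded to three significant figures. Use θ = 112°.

0.194

ω = 11.75 rad/s (from 1.87 rev/s).
Crank pin A relative to C: A = (d + r cosθ, r sinθ); lever angle φ = atan2(r sinθ, d + r cosθ).
Differentiating tanφ: φ̇ = rω(d cosθ + r)/(d² + r² + 2dr cosθ).
d² + r² + 2dr cosθ = |CA|² = 0.0326579 m²;  d cosθ + r = -0.0083359 m.
|ω_lever| = |0.0646·11.75·-0.0083359| / 0.0326579 = 0.19374 rad/s.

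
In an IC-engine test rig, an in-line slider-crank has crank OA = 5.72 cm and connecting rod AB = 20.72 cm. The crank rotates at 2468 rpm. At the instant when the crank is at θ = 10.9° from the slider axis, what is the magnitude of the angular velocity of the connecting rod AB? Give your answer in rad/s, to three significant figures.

ω = 258.4 rad/s (converted from 2468 rpm).
The rod makes angle φ with the slider axis where L sinφ = r sinθ; differentiating, L cosφ·φ̇ = r ω cosθ.
L cosφ = √(L² − r² sin²θ) = 0.20692 m.
|ω_rod| = r ω |cosθ| / √(L² − r² sin²θ) = 0.0572·258.4·0.98196/0.20692 = 70.156 rad/s.

70.2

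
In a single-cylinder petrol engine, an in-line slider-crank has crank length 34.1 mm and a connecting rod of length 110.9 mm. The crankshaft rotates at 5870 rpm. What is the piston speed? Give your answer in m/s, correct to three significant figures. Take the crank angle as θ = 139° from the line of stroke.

10.5

ω = 2π·5870/60 = 614.7 rad/s
For an in-line slider-crank, x = r cosθ + √(L² − r² sin²θ), so v = −rω sinθ·[1 + r cosθ/√(L² − r² sin²θ)].
With r = 0.0341 m, L = 0.1109 m, θ = 139°: √(L² − r² sin²θ) = 0.10862 m.
v = −0.0341·614.7·0.65606·[1 + 0.0341·-0.75471/0.10862] = -10.494 m/s.
|v| = 10.494 m/s.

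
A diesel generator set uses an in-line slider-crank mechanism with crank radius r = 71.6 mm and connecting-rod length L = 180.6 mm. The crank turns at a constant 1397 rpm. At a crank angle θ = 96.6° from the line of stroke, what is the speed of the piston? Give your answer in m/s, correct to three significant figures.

ω = 2π·1397/60 = 146.3 rad/s
For an in-line slider-crank, x = r cosθ + √(L² − r² sin²θ), so v = −rω sinθ·[1 + r cosθ/√(L² − r² sin²θ)].
With r = 0.0716 m, L = 0.1806 m, θ = 96.6°: √(L² − r² sin²θ) = 0.166 m.
v = −0.0716·146.3·0.99337·[1 + 0.0716·-0.11494/0.166] = -9.8894 m/s.
|v| = 9.8894 m/s.

9.89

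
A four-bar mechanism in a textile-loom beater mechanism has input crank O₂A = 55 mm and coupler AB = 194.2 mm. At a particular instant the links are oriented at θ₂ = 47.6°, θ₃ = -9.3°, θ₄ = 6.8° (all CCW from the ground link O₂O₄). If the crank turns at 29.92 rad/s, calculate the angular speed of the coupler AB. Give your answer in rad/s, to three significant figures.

ω₂ = 29.92 rad/s
Differentiating the loop-closure r₂e^{iθ₂}+r₃e^{iθ₃}=r₁+r₄e^{iθ₄} gives r₂ω₂e^{iθ₂}+r₃ω₃e^{iθ₃}=r₄ω₄e^{iθ₄}.
Eliminating the other unknown: ω₃ = r₂ω₂ sin(θ₄−θ₂) / [r₃ sin(θ₃−θ₄)].
Numerator sine = -0.65342; denominator sine = -0.27731.
Result = 0.055·29.92·(-0.65342) / (0.1942·(-0.27731)) = +19.966 rad/s; magnitude 19.966 rad/s.

20.0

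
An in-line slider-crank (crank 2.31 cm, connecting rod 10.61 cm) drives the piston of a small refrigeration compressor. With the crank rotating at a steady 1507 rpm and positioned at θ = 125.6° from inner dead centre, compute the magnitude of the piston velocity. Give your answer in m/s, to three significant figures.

2.58

ω = 2π·1507/60 = 157.8 rad/s
For an in-line slider-crank, x = r cosθ + √(L² − r² sin²θ), so v = −rω sinθ·[1 + r cosθ/√(L² − r² sin²θ)].
With r = 0.0231 m, L = 0.1061 m, θ = 125.6°: √(L² − r² sin²θ) = 0.10442 m.
v = −0.0231·157.8·0.81310·[1 + 0.0231·-0.58212/0.10442] = -2.5824 m/s.
|v| = 2.5824 m/s.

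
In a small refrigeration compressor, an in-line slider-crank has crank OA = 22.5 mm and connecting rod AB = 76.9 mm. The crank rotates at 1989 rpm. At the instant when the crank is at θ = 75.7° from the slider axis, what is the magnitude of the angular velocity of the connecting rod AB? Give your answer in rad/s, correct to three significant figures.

15.7

ω = 208.3 rad/s (converted from 1989 rpm).
The rod makes angle φ with the slider axis where L sinφ = r sinθ; differentiating, L cosφ·φ̇ = r ω cosθ.
L cosφ = √(L² − r² sin²θ) = 0.073744 m.
|ω_rod| = r ω |cosθ| / √(L² − r² sin²θ) = 0.0225·208.3·0.24700/0.073744 = 15.697 rad/s.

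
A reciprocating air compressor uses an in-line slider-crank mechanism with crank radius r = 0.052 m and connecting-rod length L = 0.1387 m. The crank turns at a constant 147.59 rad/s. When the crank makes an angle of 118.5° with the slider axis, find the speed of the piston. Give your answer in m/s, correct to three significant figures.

ω = 147.6 rad/s
For an in-line slider-crank, x = r cosθ + √(L² − r² sin²θ), so v = −rω sinθ·[1 + r cosθ/√(L² − r² sin²θ)].
With r = 0.052 m, L = 0.1387 m, θ = 118.5°: √(L² − r² sin²θ) = 0.13096 m.
v = −0.052·147.6·0.87882·[1 + 0.052·-0.47716/0.13096] = -5.4667 m/s.
|v| = 5.4667 m/s.

5.47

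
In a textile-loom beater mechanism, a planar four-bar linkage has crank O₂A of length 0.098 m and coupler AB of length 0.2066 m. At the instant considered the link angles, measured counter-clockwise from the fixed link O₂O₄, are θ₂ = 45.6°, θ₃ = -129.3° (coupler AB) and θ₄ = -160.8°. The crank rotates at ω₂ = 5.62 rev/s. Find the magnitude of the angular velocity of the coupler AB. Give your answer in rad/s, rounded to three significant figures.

14.3

ω₂ = 35.31 rad/s (from 5.62 rev/s).
Differentiating the loop-closure r₂e^{iθ₂}+r₃e^{iθ₃}=r₁+r₄e^{iθ₄} gives r₂ω₂e^{iθ₂}+r₃ω₃e^{iθ₃}=r₄ω₄e^{iθ₄}.
Eliminating the other unknown: ω₃ = r₂ω₂ sin(θ₄−θ₂) / [r₃ sin(θ₃−θ₄)].
Numerator sine = +0.44464; denominator sine = +0.52250.
Result = 0.098·35.31·(+0.44464) / (0.2066·(+0.52250)) = +14.254 rad/s; magnitude 14.254 rad/s.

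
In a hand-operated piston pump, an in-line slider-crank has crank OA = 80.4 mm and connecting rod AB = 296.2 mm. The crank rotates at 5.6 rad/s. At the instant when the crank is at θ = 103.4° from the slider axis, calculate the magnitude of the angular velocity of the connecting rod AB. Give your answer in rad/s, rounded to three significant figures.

ω = 5.6 rad/s
The rod makes angle φ with the slider axis where L sinφ = r sinθ; differentiating, L cosφ·φ̇ = r ω cosθ.
L cosφ = √(L² − r² sin²θ) = 0.28569 m.
|ω_rod| = r ω |cosθ| / √(L² − r² sin²θ) = 0.0804·5.6·0.23175/0.28569 = 0.36523 rad/s.

0.365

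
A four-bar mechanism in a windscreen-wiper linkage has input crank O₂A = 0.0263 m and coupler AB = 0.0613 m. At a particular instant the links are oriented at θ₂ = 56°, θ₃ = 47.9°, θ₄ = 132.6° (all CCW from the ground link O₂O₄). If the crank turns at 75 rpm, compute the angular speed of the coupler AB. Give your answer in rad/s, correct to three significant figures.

3.29

ω₂ = 7.854 rad/s (from 75 rpm).
Differentiating the loop-closure r₂e^{iθ₂}+r₃e^{iθ₃}=r₁+r₄e^{iθ₄} gives r₂ω₂e^{iθ₂}+r₃ω₃e^{iθ₃}=r₄ω₄e^{iθ₄}.
Eliminating the other unknown: ω₃ = r₂ω₂ sin(θ₄−θ₂) / [r₃ sin(θ₃−θ₄)].
Numerator sine = +0.97278; denominator sine = -0.99572.
Result = 0.0263·7.854·(+0.97278) / (0.0613·(-0.99572)) = -3.292 rad/s; magnitude 3.292 rad/s.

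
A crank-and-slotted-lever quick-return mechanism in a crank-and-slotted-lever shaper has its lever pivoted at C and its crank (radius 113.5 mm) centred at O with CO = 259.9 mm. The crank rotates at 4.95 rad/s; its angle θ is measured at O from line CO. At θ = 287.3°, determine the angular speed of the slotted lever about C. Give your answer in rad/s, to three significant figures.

ω = 4.95 rad/s
Crank pin A relative to C: A = (d + r cosθ, r sinθ); lever angle φ = atan2(r sinθ, d + r cosθ).
Differentiating tanφ: φ̇ = rω(d cosθ + r)/(d² + r² + 2dr cosθ).
d² + r² + 2dr cosθ = |CA|² = 0.0979746 m²;  d cosθ + r = +0.19079 m.
|ω_lever| = |0.1135·4.95·+0.19079| / 0.0979746 = 1.0941 rad/s.

1.09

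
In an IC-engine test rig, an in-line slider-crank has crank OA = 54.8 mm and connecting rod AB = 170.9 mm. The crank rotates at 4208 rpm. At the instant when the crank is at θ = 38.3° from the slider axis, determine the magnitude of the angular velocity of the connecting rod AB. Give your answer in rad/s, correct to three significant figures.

113

ω = 440.7 rad/s (converted from 4208 rpm).
The rod makes angle φ with the slider axis where L sinφ = r sinθ; differentiating, L cosφ·φ̇ = r ω cosθ.
L cosφ = √(L² − r² sin²θ) = 0.16749 m.
|ω_rod| = r ω |cosθ| / √(L² − r² sin²θ) = 0.0548·440.7·0.78478/0.16749 = 113.15 rad/s.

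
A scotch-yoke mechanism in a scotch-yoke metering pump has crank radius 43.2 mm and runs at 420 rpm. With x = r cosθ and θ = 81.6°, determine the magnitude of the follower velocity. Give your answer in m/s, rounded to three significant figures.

1.88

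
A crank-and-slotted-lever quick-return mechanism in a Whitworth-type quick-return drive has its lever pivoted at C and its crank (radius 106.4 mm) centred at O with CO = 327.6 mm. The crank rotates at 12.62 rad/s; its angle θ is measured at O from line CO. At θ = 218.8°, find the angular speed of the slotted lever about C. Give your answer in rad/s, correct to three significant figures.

3.11

ω = 12.62 rad/s
Crank pin A relative to C: A = (d + r cosθ, r sinθ); lever angle φ = atan2(r sinθ, d + r cosθ).
Differentiating tanφ: φ̇ = rω(d cosθ + r)/(d² + r² + 2dr cosθ).
d² + r² + 2dr cosθ = |CA|² = 0.0643125 m²;  d cosθ + r = -0.14891 m.
|ω_lever| = |0.1064·12.62·-0.14891| / 0.0643125 = 3.1091 rad/s.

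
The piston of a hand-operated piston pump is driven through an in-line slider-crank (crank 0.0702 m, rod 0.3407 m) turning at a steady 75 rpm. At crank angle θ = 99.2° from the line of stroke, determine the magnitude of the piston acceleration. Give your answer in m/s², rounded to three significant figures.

1.56

ω = 2π·75/60 = 7.854 rad/s
x(θ) = r cosθ + √(L² − r² sin²θ); with ω constant, a = ω²·d²x/dθ².
d²x/dθ² = −r cosθ − r²(cos2θ)/√u − r⁴ sin²2θ/(4u^{3/2}),  u = L² − r² sin²θ = 0.111274 m².
Substituting r = 0.0702 m, L = 0.3407 m, θ = 99.2°: d²x/dθ² = +0.025225 m.
a = ω²·d²x/dθ² = (7.854)²·(+0.025225) = +1.556 m/s²;  |a| = 1.556 m/s².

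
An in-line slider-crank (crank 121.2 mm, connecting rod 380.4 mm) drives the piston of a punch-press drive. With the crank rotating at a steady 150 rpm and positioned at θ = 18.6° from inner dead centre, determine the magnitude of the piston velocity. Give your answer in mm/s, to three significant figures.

792

ω = 2π·150/60 = 15.71 rad/s
For an in-line slider-crank, x = r cosθ + √(L² − r² sin²θ), so v = −rω sinθ·[1 + r cosθ/√(L² − r² sin²θ)].
With r = 0.1212 m, L = 0.3804 m, θ = 18.6°: √(L² − r² sin²θ) = 0.37843 m.
v = −0.1212·15.71·0.31896·[1 + 0.1212·0.94777/0.37843] = -0.79156 m/s.
|v| = 0.79156 m/s = 791.56 mm/s.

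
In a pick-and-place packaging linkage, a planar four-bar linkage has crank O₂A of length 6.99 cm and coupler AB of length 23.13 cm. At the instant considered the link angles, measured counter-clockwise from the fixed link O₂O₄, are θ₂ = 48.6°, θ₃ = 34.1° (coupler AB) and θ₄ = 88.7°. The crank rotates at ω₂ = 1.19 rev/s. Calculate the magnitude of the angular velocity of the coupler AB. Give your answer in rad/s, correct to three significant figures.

ω₂ = 7.477 rad/s (from 1.19 rev/s).
Differentiating the loop-closure r₂e^{iθ₂}+r₃e^{iθ₃}=r₁+r₄e^{iθ₄} gives r₂ω₂e^{iθ₂}+r₃ω₃e^{iθ₃}=r₄ω₄e^{iθ₄}.
Eliminating the other unknown: ω₃ = r₂ω₂ sin(θ₄−θ₂) / [r₃ sin(θ₃−θ₄)].
Numerator sine = +0.64412; denominator sine = -0.81513.
Result = 0.0699·7.477·(+0.64412) / (0.2313·(-0.81513)) = -1.7855 rad/s; magnitude 1.7855 rad/s.

1.79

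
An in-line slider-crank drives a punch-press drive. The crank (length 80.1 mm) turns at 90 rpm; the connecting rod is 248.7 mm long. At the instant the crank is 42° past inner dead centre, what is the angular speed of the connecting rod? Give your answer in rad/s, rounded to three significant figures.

2.31

ω = 9.425 rad/s (converted from 90 rpm).
The rod makes angle φ with the slider axis where L sinφ = r sinθ; differentiating, L cosφ·φ̇ = r ω cosθ.
L cosφ = √(L² − r² sin²θ) = 0.24286 m.
|ω_rod| = r ω |cosθ| / √(L² − r² sin²θ) = 0.0801·9.425·0.74314/0.24286 = 2.3101 rad/s.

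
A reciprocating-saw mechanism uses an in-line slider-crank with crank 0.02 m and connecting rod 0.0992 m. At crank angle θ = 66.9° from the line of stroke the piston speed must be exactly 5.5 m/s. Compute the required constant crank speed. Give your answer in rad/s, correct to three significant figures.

277

For an in-line slider-crank, |v_piston| = rω|sinθ|·[1 + r cosθ/√(L² − r² sin²θ)].
With r = 0.02 m, L = 0.0992 m, θ = 66.9°: the bracketed kinematic factor |dx/dθ| = 0.019877 m.
ω = v/|dx/dθ| = 5.5/0.019877 = 276.7 rad/s.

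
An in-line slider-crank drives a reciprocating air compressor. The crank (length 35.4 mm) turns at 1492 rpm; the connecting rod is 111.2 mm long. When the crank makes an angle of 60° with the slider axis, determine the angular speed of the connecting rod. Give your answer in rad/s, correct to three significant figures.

25.9

ω = 156.2 rad/s (converted from 1492 rpm).
The rod makes angle φ with the slider axis where L sinφ = r sinθ; differentiating, L cosφ·φ̇ = r ω cosθ.
L cosφ = √(L² − r² sin²θ) = 0.10689 m.
|ω_rod| = r ω |cosθ| / √(L² − r² sin²θ) = 0.0354·156.2·0.50000/0.10689 = 25.872 rad/s.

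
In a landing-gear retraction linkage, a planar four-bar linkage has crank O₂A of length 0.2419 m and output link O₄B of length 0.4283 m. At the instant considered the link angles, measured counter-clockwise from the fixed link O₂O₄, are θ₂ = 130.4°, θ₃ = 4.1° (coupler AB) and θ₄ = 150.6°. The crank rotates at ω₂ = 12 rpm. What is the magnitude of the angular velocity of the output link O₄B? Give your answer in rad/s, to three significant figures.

ω₂ = 1.257 rad/s (from 12 rpm).
Differentiating the loop-closure r₂e^{iθ₂}+r₃e^{iθ₃}=r₁+r₄e^{iθ₄} gives r₂ω₂e^{iθ₂}+r₃ω₃e^{iθ₃}=r₄ω₄e^{iθ₄}.
Eliminating the other unknown: ω₄ = r₂ω₂ sin(θ₂−θ₃) / [r₄ sin(θ₄−θ₃)].
Numerator sine = +0.80593; denominator sine = +0.55194.
Result = 0.2419·1.257·(+0.80593) / (0.4283·(+0.55194)) = +1.0363 rad/s; magnitude 1.0363 rad/s.

1.04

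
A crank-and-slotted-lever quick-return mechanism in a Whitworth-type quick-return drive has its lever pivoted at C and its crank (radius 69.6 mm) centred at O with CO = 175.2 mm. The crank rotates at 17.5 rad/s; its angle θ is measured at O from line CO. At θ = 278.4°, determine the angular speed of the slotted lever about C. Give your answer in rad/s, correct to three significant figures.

ω = 17.5 rad/s
Crank pin A relative to C: A = (d + r cosθ, r sinθ); lever angle φ = atan2(r sinθ, d + r cosθ).
Differentiating tanφ: φ̇ = rω(d cosθ + r)/(d² + r² + 2dr cosθ).
d² + r² + 2dr cosθ = |CA|² = 0.0391018 m²;  d cosθ + r = +0.095194 m.
|ω_lever| = |0.0696·17.5·+0.095194| / 0.0391018 = 2.9652 rad/s.

2.97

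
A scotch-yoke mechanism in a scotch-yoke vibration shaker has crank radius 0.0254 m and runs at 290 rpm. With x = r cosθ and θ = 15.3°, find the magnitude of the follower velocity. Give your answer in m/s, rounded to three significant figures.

0.204

ω = 30.37 rad/s (from 290 rpm).
x = r cosθ ⇒ ẋ = −rω sinθ.
|v| = rω|sinθ| = 0.0254·30.37·|sin 15.3°| = 0.20354 m/s.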